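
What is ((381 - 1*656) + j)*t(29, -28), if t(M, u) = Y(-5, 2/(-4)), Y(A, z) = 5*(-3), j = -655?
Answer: 13950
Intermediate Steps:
Y(A, z) = -15
t(M, u) = -15
((381 - 1*656) + j)*t(29, -28) = ((381 - 1*656) - 655)*(-15) = ((381 - 656) - 655)*(-15) = (-275 - 655)*(-15) = -930*(-15) = 13950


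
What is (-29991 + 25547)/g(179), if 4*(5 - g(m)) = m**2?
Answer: 1616/2911 ≈ 0.55514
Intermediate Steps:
g(m) = 5 - m**2/4
(-29991 + 25547)/g(179) = (-29991 + 25547)/(5 - 1/4*179**2) = -4444/(5 - 1/4*32041) = -4444/(5 - 32041/4) = -4444/(-32021/4) = -4444*(-4/32021) = 1616/2911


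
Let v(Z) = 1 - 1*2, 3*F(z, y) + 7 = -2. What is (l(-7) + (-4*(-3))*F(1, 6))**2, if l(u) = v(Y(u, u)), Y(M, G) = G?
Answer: 1369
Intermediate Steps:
F(z, y) = -3 (F(z, y) = -7/3 + (1/3)*(-2) = -7/3 - 2/3 = -3)
v(Z) = -1 (v(Z) = 1 - 2 = -1)
l(u) = -1
(l(-7) + (-4*(-3))*F(1, 6))**2 = (-1 - 4*(-3)*(-3))**2 = (-1 + 12*(-3))**2 = (-1 - 36)**2 = (-37)**2 = 1369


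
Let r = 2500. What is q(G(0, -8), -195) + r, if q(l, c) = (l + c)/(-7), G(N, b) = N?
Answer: 17695/7 ≈ 2527.9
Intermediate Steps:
q(l, c) = -c/7 - l/7 (q(l, c) = -(c + l)/7 = -c/7 - l/7)
q(G(0, -8), -195) + r = (-⅐*(-195) - ⅐*0) + 2500 = (195/7 + 0) + 2500 = 195/7 + 2500 = 17695/7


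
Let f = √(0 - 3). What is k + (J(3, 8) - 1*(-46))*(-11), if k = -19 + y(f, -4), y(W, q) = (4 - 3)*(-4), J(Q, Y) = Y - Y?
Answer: -529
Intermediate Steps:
f = I*√3 (f = √(-3) = I*√3 ≈ 1.732*I)
J(Q, Y) = 0
y(W, q) = -4 (y(W, q) = 1*(-4) = -4)
k = -23 (k = -19 - 4 = -23)
k + (J(3, 8) - 1*(-46))*(-11) = -23 + (0 - 1*(-46))*(-11) = -23 + (0 + 46)*(-11) = -23 + 46*(-11) = -23 - 506 = -529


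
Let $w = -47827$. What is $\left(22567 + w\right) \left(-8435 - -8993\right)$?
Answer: $-14095080$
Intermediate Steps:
$\left(22567 + w\right) \left(-8435 - -8993\right) = \left(22567 - 47827\right) \left(-8435 - -8993\right) = - 25260 \left(-8435 + \left(-448 + 9441\right)\right) = - 25260 \left(-8435 + 8993\right) = \left(-25260\right) 558 = -14095080$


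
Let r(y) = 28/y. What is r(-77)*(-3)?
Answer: 12/11 ≈ 1.0909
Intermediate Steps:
r(-77)*(-3) = (28/(-77))*(-3) = (28*(-1/77))*(-3) = -4/11*(-3) = 12/11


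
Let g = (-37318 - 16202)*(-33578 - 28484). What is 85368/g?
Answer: 3557/138398260 ≈ 2.5701e-5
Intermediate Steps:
g = 3321558240 (g = -53520*(-62062) = 3321558240)
85368/g = 85368/3321558240 = 85368*(1/3321558240) = 3557/138398260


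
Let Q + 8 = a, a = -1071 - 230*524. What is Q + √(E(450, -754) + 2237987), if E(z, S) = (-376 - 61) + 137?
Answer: -121599 + √2237687 ≈ -1.2010e+5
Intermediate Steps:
a = -121591 (a = -1071 - 120520 = -121591)
E(z, S) = -300 (E(z, S) = -437 + 137 = -300)
Q = -121599 (Q = -8 - 121591 = -121599)
Q + √(E(450, -754) + 2237987) = -121599 + √(-300 + 2237987) = -121599 + √2237687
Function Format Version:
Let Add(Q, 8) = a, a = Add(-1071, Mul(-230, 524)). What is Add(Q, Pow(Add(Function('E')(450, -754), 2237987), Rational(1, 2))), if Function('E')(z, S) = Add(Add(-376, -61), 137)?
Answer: Add(-121599, Pow(2237687, Rational(1, 2))) ≈ -1.2010e+5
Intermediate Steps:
a = -121591 (a = Add(-1071, -120520) = -121591)
Function('E')(z, S) = -300 (Function('E')(z, S) = Add(-437, 137) = -300)
Q = -121599 (Q = Add(-8, -121591) = -121599)
Add(Q, Pow(Add(Function('E')(450, -754), 2237987), Rational(1, 2))) = Add(-121599, Pow(Add(-300, 2237987), Rational(1, 2))) = Add(-121599, Pow(2237687, Rational(1, 2)))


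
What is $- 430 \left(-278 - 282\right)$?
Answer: $240800$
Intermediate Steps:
$- 430 \left(-278 - 282\right) = \left(-430\right) \left(-560\right) = 240800$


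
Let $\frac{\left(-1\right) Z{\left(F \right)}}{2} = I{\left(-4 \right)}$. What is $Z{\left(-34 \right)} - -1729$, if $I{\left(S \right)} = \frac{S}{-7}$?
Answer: $\frac{12095}{7} \approx 1727.9$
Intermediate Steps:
$I{\left(S \right)} = - \frac{S}{7}$ ($I{\left(S \right)} = S \left(- \frac{1}{7}\right) = - \frac{S}{7}$)
$Z{\left(F \right)} = - \frac{8}{7}$ ($Z{\left(F \right)} = - 2 \left(\left(- \frac{1}{7}\right) \left(-4\right)\right) = \left(-2\right) \frac{4}{7} = - \frac{8}{7}$)
$Z{\left(-34 \right)} - -1729 = - \frac{8}{7} - -1729 = - \frac{8}{7} + 1729 = \frac{12095}{7}$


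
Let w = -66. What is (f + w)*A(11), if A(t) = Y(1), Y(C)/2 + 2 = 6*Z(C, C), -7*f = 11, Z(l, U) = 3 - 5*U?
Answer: 1892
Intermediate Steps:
f = -11/7 (f = -⅐*11 = -11/7 ≈ -1.5714)
Y(C) = 32 - 60*C (Y(C) = -4 + 2*(6*(3 - 5*C)) = -4 + 2*(18 - 30*C) = -4 + (36 - 60*C) = 32 - 60*C)
A(t) = -28 (A(t) = 32 - 60*1 = 32 - 60 = -28)
(f + w)*A(11) = (-11/7 - 66)*(-28) = -473/7*(-28) = 1892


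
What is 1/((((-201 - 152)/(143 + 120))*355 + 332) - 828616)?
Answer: -263/217964007 ≈ -1.2066e-6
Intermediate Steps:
1/((((-201 - 152)/(143 + 120))*355 + 332) - 828616) = 1/((-353/263*355 + 332) - 828616) = 1/((-125315/263 + 332) - 828616) = 1/(-37999/263 - 828616) = 1/(-217964007/263) = -263/217964007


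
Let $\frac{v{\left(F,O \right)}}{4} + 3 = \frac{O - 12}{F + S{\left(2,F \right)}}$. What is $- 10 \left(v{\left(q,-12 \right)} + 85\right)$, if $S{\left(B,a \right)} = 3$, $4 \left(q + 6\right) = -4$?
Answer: $-970$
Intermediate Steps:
$q = -7$ ($q = -6 + \frac{1}{4} \left(-4\right) = -6 - 1 = -7$)
$v{\left(F,O \right)} = -12 + \frac{4 \left(-12 + O\right)}{3 + F}$ ($v{\left(F,O \right)} = -12 + 4 \frac{O - 12}{F + 3} = -12 + 4 \frac{-12 + O}{3 + F} = -12 + \frac{4 \left(-12 + O\right)}{3 + F}$)
$- 10 \left(v{\left(q,-12 \right)} + 85\right) = - 10 \left(\frac{4 \left(-21 - 12 - -21\right)}{3 - 7} + 85\right) = - 10 \left(\frac{4 \left(-21 - 12 + 21\right)}{-4} + 85\right) = - 10 \left(4 \left(- \frac{1}{4}\right) \left(-12\right) + 85\right) = - 10 \left(12 + 85\right) = \left(-10\right) 97 = -970$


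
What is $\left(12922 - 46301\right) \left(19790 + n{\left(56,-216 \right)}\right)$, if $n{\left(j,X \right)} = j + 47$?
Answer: $-664008447$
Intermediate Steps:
$n{\left(j,X \right)} = 47 + j$
$\left(12922 - 46301\right) \left(19790 + n{\left(56,-216 \right)}\right) = \left(12922 - 46301\right) \left(19790 + \left(47 + 56\right)\right) = - 33379 \left(19790 + 103\right) = \left(-33379\right) 19893 = -664008447$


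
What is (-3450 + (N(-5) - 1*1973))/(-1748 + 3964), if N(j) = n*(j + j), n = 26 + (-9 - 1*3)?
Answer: -5563/2216 ≈ -2.5104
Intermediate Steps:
n = 14 (n = 26 + (-9 - 3) = 26 - 12 = 14)
N(j) = 28*j (N(j) = 14*(j + j) = 14*(2*j) = 28*j)
(-3450 + (N(-5) - 1*1973))/(-1748 + 3964) = (-3450 + (28*(-5) - 1*1973))/(-1748 + 3964) = (-3450 + (-140 - 1973))/2216 = (-3450 - 2113)*(1/2216) = -5563*1/2216 = -5563/2216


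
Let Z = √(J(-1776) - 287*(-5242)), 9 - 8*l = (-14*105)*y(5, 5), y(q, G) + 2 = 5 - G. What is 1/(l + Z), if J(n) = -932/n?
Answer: 2602728/9734070473 + 32*√74145536799/9734070473 ≈ 0.0011625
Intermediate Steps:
y(q, G) = 3 - G (y(q, G) = -2 + (5 - G) = 3 - G)
l = -2931/8 (l = 9/8 - (-14*105)*(3 - 1*5)/8 = 9/8 - (-735)*(3 - 5)/4 = 9/8 - (-735)*(-2)/4 = 9/8 - ⅛*2940 = 9/8 - 735/2 = -2931/8 ≈ -366.38)
Z = √74145536799/222 (Z = √(-932/(-1776) - 287*(-5242)) = √(-932*(-1/1776) + 1504454) = √(233/444 + 1504454) = √(667977809/444) = √74145536799/222 ≈ 1226.6)
1/(l + Z) = 1/(-2931/8 + √74145536799/222)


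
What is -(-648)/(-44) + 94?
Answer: 872/11 ≈ 79.273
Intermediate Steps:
-(-648)/(-44) + 94 = -(-648)*(-1)/44 + 94 = -72*9/44 + 94 = -162/11 + 94 = 872/11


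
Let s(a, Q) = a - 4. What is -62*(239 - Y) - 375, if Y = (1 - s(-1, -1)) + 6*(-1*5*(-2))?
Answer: -11101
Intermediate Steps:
s(a, Q) = -4 + a
Y = 66 (Y = (1 - (-4 - 1)) + 6*(-1*5*(-2)) = (1 - 1*(-5)) + 6*(-5*(-2)) = (1 + 5) + 6*10 = 6 + 60 = 66)
-62*(239 - Y) - 375 = -62*(239 - 1*66) - 375 = -62*(239 - 66) - 375 = -62*173 - 375 = -10726 - 375 = -11101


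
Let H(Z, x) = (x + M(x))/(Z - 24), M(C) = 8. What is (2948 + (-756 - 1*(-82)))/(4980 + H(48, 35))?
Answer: 54576/119563 ≈ 0.45646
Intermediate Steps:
H(Z, x) = (8 + x)/(-24 + Z) (H(Z, x) = (x + 8)/(Z - 24) = (8 + x)/(-24 + Z))
(2948 + (-756 - 1*(-82)))/(4980 + H(48, 35)) = (2948 + (-756 - 1*(-82)))/(4980 + (8 + 35)/(-24 + 48)) = (2948 + (-756 + 82))/(4980 + 43/24) = (2948 - 674)/(4980 + (1/24)*43) = 2274/(4980 + 43/24) = 2274/(119563/24) = 2274*(24/119563) = 54576/119563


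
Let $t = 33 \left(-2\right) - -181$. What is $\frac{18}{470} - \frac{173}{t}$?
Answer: $- \frac{7924}{5405} \approx -1.466$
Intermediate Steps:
$t = 115$ ($t = -66 + 181 = 115$)
$\frac{18}{470} - \frac{173}{t} = \frac{18}{470} - \frac{173}{115} = 18 \cdot \frac{1}{470} - \frac{173}{115} = \frac{9}{235} - \frac{173}{115} = - \frac{7924}{5405}$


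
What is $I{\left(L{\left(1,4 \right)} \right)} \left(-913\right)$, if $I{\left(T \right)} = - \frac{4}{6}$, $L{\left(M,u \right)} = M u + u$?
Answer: $\frac{1826}{3} \approx 608.67$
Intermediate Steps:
$L{\left(M,u \right)} = u + M u$
$I{\left(T \right)} = - \frac{2}{3}$ ($I{\left(T \right)} = \left(-4\right) \frac{1}{6} = - \frac{2}{3}$)
$I{\left(L{\left(1,4 \right)} \right)} \left(-913\right) = \left(- \frac{2}{3}\right) \left(-913\right) = \frac{1826}{3}$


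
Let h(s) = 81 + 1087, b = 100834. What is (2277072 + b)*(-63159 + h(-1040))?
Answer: -147408770846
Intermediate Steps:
h(s) = 1168
(2277072 + b)*(-63159 + h(-1040)) = (2277072 + 100834)*(-63159 + 1168) = 2377906*(-61991) = -147408770846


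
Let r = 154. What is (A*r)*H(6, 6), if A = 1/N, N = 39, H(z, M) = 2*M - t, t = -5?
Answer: 2618/39 ≈ 67.128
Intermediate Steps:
H(z, M) = 5 + 2*M (H(z, M) = 2*M - 1*(-5) = 2*M + 5 = 5 + 2*M)
A = 1/39 ≈ 0.025641
(A*r)*H(6, 6) = ((1/39)*154)*(5 + 2*6) = 154*(5 + 12)/39 = (154/39)*17 = 2618/39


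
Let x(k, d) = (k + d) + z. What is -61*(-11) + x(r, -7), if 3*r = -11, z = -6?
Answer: 1963/3 ≈ 654.33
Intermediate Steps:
r = -11/3 (r = (⅓)*(-11) = -11/3 ≈ -3.6667)
x(k, d) = -6 + d + k (x(k, d) = (k + d) - 6 = (d + k) - 6 = -6 + d + k)
-61*(-11) + x(r, -7) = -61*(-11) + (-6 - 7 - 11/3) = 671 - 50/3 = 1963/3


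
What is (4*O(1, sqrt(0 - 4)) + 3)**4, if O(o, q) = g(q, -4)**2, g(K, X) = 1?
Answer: 2401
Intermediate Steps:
O(o, q) = 1 (O(o, q) = 1**2 = 1)
(4*O(1, sqrt(0 - 4)) + 3)**4 = (4*1 + 3)**4 = (4 + 3)**4 = 7**4 = 2401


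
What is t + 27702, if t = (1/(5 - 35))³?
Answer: 747953999/27000 ≈ 27702.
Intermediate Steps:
t = -1/27000 (t = (1/(-30))³ = (-1/30)³ = -1/27000 ≈ -3.7037e-5)
t + 27702 = -1/27000 + 27702 = 747953999/27000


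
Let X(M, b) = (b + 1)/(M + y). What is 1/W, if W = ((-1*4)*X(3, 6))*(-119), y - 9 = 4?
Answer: 4/833 ≈ 0.0048019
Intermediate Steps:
y = 13 (y = 9 + 4 = 13)
X(M, b) = (1 + b)/(13 + M) (X(M, b) = (b + 1)/(M + 13) = (1 + b)/(13 + M))
W = 833/4 (W = ((-1*4)*((1 + 6)/(13 + 3)))*(-119) = -4*7/16*(-119) = -7/4*(-119) = 833/4 ≈ 208.25)
1/W = 1/(833/4) = 4/833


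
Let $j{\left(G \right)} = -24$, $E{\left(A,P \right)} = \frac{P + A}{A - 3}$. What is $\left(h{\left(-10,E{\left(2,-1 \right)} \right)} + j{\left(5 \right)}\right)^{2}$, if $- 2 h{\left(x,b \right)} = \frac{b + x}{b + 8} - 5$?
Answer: $\frac{21025}{49} \approx 429.08$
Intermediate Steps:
$E{\left(A,P \right)} = \frac{A + P}{-3 + A}$
$h{\left(x,b \right)} = \frac{5}{2} - \frac{b + x}{2 \left(8 + b\right)}$ ($h{\left(x,b \right)} = - \frac{\frac{b + x}{b + 8} - 5}{2} = - \frac{\frac{b + x}{8 + b} - 5}{2} = - \frac{-5 + \frac{b + x}{8 + b}}{2} = \frac{5}{2} - \frac{b + x}{2 \left(8 + b\right)}$)
$\left(h{\left(-10,E{\left(2,-1 \right)} \right)} + j{\left(5 \right)}\right)^{2} = \left(\frac{40 - -10 + 4 \frac{2 - 1}{-3 + 2}}{2 \left(8 + \frac{2 - 1}{-3 + 2}\right)} - 24\right)^{2} = \left(\frac{40 + 10 + 4 \frac{1}{-1} \cdot 1}{2 \left(8 + \frac{1}{-1} \cdot 1\right)} - 24\right)^{2} = \left(\frac{40 + 10 + 4 \left(\left(-1\right) 1\right)}{2 \left(8 - 1\right)} - 24\right)^{2} = \left(\frac{40 + 10 + 4 \left(-1\right)}{2 \left(8 - 1\right)} - 24\right)^{2} = \left(\frac{40 + 10 - 4}{2 \cdot 7} - 24\right)^{2} = \left(\frac{1}{2} \cdot \frac{1}{7} \cdot 46 - 24\right)^{2} = \left(\frac{23}{7} - 24\right)^{2} = \left(- \frac{145}{7}\right)^{2} = \frac{21025}{49}$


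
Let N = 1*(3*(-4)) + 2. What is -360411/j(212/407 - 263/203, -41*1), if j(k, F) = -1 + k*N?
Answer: -29777517231/557429 ≈ -53419.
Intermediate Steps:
N = -10 (N = 1*(-12) + 2 = -12 + 2 = -10)
j(k, F) = -1 - 10*k (j(k, F) = -1 + k*(-10) = -1 - 10*k)
-360411/j(212/407 - 263/203, -41*1) = -360411/(-1 - 10*(212/407 - 263/203)) = -360411/(-1 - 10*(-64005/82621)) = -360411/(-1 + 640050/82621) = -360411/557429/82621 = -360411*82621/557429 = -29777517231/557429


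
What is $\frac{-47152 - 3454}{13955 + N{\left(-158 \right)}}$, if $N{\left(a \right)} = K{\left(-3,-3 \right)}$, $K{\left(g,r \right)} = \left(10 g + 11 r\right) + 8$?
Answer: $- \frac{25303}{6950} \approx -3.6407$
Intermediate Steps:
$K{\left(g,r \right)} = 8 + 10 g + 11 r$
$N{\left(a \right)} = -55$ ($N{\left(a \right)} = 8 + 10 \left(-3\right) + 11 \left(-3\right) = 8 - 30 - 33 = -55$)
$\frac{-47152 - 3454}{13955 + N{\left(-158 \right)}} = \frac{-47152 - 3454}{13955 - 55} = - \frac{50606}{13900} = \left(-50606\right) \frac{1}{13900} = - \frac{25303}{6950}$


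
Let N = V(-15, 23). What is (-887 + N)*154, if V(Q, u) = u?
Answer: -133056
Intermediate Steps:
N = 23
(-887 + N)*154 = (-887 + 23)*154 = -864*154 = -133056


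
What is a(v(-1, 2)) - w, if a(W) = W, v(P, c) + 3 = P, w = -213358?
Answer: 213354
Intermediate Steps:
v(P, c) = -3 + P
a(v(-1, 2)) - w = (-3 - 1) - 1*(-213358) = -4 + 213358 = 213354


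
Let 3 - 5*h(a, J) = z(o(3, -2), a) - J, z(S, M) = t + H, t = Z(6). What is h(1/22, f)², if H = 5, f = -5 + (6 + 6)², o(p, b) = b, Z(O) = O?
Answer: 17161/25 ≈ 686.44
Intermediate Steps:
t = 6
f = 139 (f = -5 + 12² = -5 + 144 = 139)
z(S, M) = 11 (z(S, M) = 6 + 5 = 11)
h(a, J) = -8/5 + J/5 (h(a, J) = ⅗ - (11 - J)/5 = ⅗ + (-11/5 + J/5) = -8/5 + J/5)
h(1/22, f)² = (-8/5 + (⅕)*139)² = (-8/5 + 139/5)² = (131/5)² = 17161/25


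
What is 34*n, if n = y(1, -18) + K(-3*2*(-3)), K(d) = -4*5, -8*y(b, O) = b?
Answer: -2737/4 ≈ -684.25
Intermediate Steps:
y(b, O) = -b/8
K(d) = -20
n = -161/8 (n = -1/8*1 - 20 = -1/8 - 20 = -161/8 ≈ -20.125)
34*n = 34*(-161/8) = -2737/4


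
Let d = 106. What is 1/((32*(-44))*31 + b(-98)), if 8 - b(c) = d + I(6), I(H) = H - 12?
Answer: -1/43740 ≈ -2.2862e-5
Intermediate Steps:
I(H) = -12 + H
b(c) = -92 (b(c) = 8 - (106 + (-12 + 6)) = 8 - (106 - 6) = 8 - 1*100 = 8 - 100 = -92)
1/((32*(-44))*31 + b(-98)) = 1/((32*(-44))*31 - 92) = 1/(-1408*31 - 92) = 1/(-43648 - 92) = 1/(-43740) = -1/43740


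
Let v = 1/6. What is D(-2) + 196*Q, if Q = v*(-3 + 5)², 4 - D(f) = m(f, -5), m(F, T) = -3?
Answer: 413/3 ≈ 137.67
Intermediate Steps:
D(f) = 7 (D(f) = 4 - 1*(-3) = 4 + 3 = 7)
v = ⅙ ≈ 0.16667
Q = ⅔ (Q = (-3 + 5)²/6 = (⅙)*2² = (⅙)*4 = ⅔ ≈ 0.66667)
D(-2) + 196*Q = 7 + 196*(⅔) = 7 + 392/3 = 413/3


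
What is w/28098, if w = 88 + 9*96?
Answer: 68/2007 ≈ 0.033881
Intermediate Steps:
w = 952 (w = 88 + 864 = 952)
w/28098 = 952/28098 = 952*(1/28098) = 68/2007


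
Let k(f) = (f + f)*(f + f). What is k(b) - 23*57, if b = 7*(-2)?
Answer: -527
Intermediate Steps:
b = -14
k(f) = 4*f² (k(f) = (2*f)*(2*f) = 4*f²)
k(b) - 23*57 = 4*(-14)² - 23*57 = 4*196 - 1311 = 784 - 1311 = -527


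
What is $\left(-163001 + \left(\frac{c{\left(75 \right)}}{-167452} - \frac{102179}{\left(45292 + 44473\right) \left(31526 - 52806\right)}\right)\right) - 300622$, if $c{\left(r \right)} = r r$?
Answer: $- \frac{5296341387791455189}{11423809872800} \approx -4.6362 \cdot 10^{5}$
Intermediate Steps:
$c{\left(r \right)} = r^{2}$
$\left(-163001 + \left(\frac{c{\left(75 \right)}}{-167452} - \frac{102179}{\left(45292 + 44473\right) \left(31526 - 52806\right)}\right)\right) - 300622 = \left(-163001 - \left(102179 \frac{1}{\left(31526 - 52806\right) \left(45292 + 44473\right)} - \frac{75^{2}}{-167452}\right)\right) - 300622 = \left(-163001 - \left(\frac{5625}{167452} + \frac{102179}{89765 \left(-21280\right)}\right)\right) - 300622 = \left(-163001 - \left(\frac{5625}{167452} + \frac{102179}{-1910199200}\right)\right) - 300622 = \left(-163001 - \frac{383134300789}{11423809872800}\right) - 300622 = - \frac{1862092816210573589}{11423809872800} - 300622 = - \frac{5296341387791455189}{11423809872800}$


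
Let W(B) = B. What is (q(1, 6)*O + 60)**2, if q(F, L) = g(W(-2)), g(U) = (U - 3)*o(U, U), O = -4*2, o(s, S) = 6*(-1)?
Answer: 32400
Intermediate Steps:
o(s, S) = -6
O = -8
g(U) = 18 - 6*U (g(U) = (U - 3)*(-6) = (-3 + U)*(-6) = 18 - 6*U)
q(F, L) = 30 (q(F, L) = 18 - 6*(-2) = 18 + 12 = 30)
(q(1, 6)*O + 60)**2 = (30*(-8) + 60)**2 = (-240 + 60)**2 = (-180)**2 = 32400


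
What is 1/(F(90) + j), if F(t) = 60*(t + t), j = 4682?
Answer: 1/15482 ≈ 6.4591e-5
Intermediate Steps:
F(t) = 120*t (F(t) = 60*(2*t) = 120*t)
1/(F(90) + j) = 1/(120*90 + 4682) = 1/(10800 + 4682) = 1/15482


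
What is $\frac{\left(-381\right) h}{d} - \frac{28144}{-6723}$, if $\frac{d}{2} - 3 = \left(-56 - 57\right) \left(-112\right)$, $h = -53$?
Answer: $\frac{848307331}{170212914} \approx 4.9838$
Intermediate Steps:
$d = 25318$ ($d = 6 + 2 \left(-56 - 57\right) \left(-112\right) = 6 + 2 \left(\left(-113\right) \left(-112\right)\right) = 6 + 2 \cdot 12656 = 6 + 25312 = 25318$)
$\frac{\left(-381\right) h}{d} - \frac{28144}{-6723} = \frac{\left(-381\right) \left(-53\right)}{25318} - \frac{28144}{-6723} = 20193 \cdot \frac{1}{25318} - - \frac{28144}{6723} = \frac{20193}{25318} + \frac{28144}{6723} = \frac{848307331}{170212914}$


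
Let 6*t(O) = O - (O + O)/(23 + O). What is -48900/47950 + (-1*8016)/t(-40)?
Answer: 97920726/91105 ≈ 1074.8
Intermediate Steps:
t(O) = O/6 - O/(3*(23 + O)) (t(O) = (O - (O + O)/(23 + O))/6 = (O - 2*O/(23 + O))/6 = O/6 - O/(3*(23 + O)))
-48900/47950 + (-1*8016)/t(-40) = -48900/47950 + (-1*8016)/(((⅙)*(-40)*(21 - 40)/(23 - 40))) = -48900*1/47950 - 8016/((⅙)*(-40)*(-19)/(-17)) = -978/959 - 8016/((⅙)*(-40)*(-1/17)*(-19)) = -978/959 - 8016/(-380/51) = -978/959 - 8016*(-51/380) = -978/959 + 102204/95 = 97920726/91105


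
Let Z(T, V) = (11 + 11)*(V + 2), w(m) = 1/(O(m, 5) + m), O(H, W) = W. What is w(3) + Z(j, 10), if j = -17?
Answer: 2113/8 ≈ 264.13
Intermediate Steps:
w(m) = 1/(5 + m)
Z(T, V) = 44 + 22*V (Z(T, V) = 22*(2 + V) = 44 + 22*V)
w(3) + Z(j, 10) = 1/(5 + 3) + (44 + 22*10) = 1/8 + (44 + 220) = ⅛ + 264 = 2113/8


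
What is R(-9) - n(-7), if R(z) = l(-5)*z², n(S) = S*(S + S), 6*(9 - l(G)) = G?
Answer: 1397/2 ≈ 698.50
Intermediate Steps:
l(G) = 9 - G/6
n(S) = 2*S² (n(S) = S*(2*S) = 2*S²)
R(z) = 59*z²/6 (R(z) = (9 - ⅙*(-5))*z² = (9 + ⅚)*z² = 59*z²/6)
R(-9) - n(-7) = (59/6)*(-9)² - 2*(-7)² = (59/6)*81 - 2*49 = 1593/2 - 1*98 = 1593/2 - 98 = 1397/2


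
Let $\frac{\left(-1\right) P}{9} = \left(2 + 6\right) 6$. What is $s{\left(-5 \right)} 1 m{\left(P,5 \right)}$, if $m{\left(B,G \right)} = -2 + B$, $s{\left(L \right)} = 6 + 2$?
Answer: $-3472$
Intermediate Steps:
$s{\left(L \right)} = 8$
$P = -432$ ($P = - 9 \left(2 + 6\right) 6 = - 9 \cdot 8 \cdot 6 = \left(-9\right) 48 = -432$)
$s{\left(-5 \right)} 1 m{\left(P,5 \right)} = 8 \cdot 1 \left(-2 - 432\right) = 8 \left(-434\right) = -3472$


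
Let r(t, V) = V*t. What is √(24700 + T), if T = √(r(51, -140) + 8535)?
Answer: √(24700 + 3*√155) ≈ 157.28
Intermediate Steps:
T = 3*√155 (T = √(-140*51 + 8535) = √(-7140 + 8535) = √1395 = 3*√155 ≈ 37.350)
√(24700 + T) = √(24700 + 3*√155)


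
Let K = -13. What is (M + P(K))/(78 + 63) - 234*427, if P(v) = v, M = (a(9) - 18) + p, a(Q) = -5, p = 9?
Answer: -4696155/47 ≈ -99918.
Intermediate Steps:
M = -14 (M = (-5 - 18) + 9 = -23 + 9 = -14)
(M + P(K))/(78 + 63) - 234*427 = (-14 - 13)/(78 + 63) - 234*427 = -27/141 - 99918 = -27*1/141 - 99918 = -9/47 - 99918 = -4696155/47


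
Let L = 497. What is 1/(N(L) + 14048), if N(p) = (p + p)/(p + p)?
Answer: 1/14049 ≈ 7.1179e-5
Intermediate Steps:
N(p) = 1 (N(p) = (2*p)/((2*p)) = (2*p)*(1/(2*p)) = 1)
1/(N(L) + 14048) = 1/(1 + 14048) = 1/14049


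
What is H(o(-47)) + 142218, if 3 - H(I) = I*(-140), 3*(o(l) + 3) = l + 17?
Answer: 140401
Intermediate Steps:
o(l) = 8/3 + l/3 (o(l) = -3 + (l + 17)/3 = -3 + (17 + l)/3 = -3 + (17/3 + l/3) = 8/3 + l/3)
H(I) = 3 + 140*I (H(I) = 3 - I*(-140) = 3 - (-140)*I = 3 + 140*I)
H(o(-47)) + 142218 = (3 + 140*(8/3 + (⅓)*(-47))) + 142218 = (3 + 140*(8/3 - 47/3)) + 142218 = (3 + 140*(-13)) + 142218 = (3 - 1820) + 142218 = -1817 + 142218 = 140401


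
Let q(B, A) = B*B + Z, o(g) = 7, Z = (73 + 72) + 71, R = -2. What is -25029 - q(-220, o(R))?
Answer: -73645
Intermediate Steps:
Z = 216 (Z = 145 + 71 = 216)
q(B, A) = 216 + B**2 (q(B, A) = B*B + 216 = B**2 + 216 = 216 + B**2)
-25029 - q(-220, o(R)) = -25029 - (216 + (-220)**2) = -25029 - (216 + 48400) = -25029 - 1*48616 = -25029 - 48616 = -73645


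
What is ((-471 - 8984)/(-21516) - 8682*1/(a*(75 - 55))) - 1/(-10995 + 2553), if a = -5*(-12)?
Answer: -10285923541/1513650600 ≈ -6.7954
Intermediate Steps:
a = 60
((-471 - 8984)/(-21516) - 8682*1/(a*(75 - 55))) - 1/(-10995 + 2553) = ((-471 - 8984)/(-21516) - 8682*1/(60*(75 - 55))) - 1/(-10995 + 2553) = (-9455*(-1/21516) - 8682/(20*60)) - 1/(-8442) = (9455/21516 - 8682/1200) - 1*(-1/8442) = (9455/21516 - 8682*1/1200) + 1/8442 = (9455/21516 - 1447/200) + 1/8442 = -7310663/1075800 + 1/8442 = -10285923541/1513650600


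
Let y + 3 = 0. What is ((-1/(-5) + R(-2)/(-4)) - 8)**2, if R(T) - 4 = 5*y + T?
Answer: 8281/400 ≈ 20.703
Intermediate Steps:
y = -3 (y = -3 + 0 = -3)
R(T) = -11 + T (R(T) = 4 + (5*(-3) + T) = 4 + (-15 + T) = -11 + T)
((-1/(-5) + R(-2)/(-4)) - 8)**2 = ((-1/(-5) + (-11 - 2)/(-4)) - 8)**2 = ((-1*(-1/5) - 13*(-1/4)) - 8)**2 = ((1/5 + 13/4) - 8)**2 = (69/20 - 8)**2 = (-91/20)**2 = 8281/400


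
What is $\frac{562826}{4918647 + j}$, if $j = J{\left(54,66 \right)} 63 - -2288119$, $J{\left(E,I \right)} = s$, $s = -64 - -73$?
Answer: $\frac{562826}{7207333} \approx 0.078091$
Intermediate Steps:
$s = 9$ ($s = -64 + 73 = 9$)
$J{\left(E,I \right)} = 9$
$j = 2288686$ ($j = 9 \cdot 63 - -2288119 = 567 + 2288119 = 2288686$)
$\frac{562826}{4918647 + j} = \frac{562826}{4918647 + 2288686} = \frac{562826}{7207333}$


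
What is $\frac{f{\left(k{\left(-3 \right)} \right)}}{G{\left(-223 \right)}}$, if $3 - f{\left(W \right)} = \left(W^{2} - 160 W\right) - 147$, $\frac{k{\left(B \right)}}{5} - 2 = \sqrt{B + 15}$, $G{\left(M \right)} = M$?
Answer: $- \frac{1350}{223} - \frac{1400 \sqrt{3}}{223} \approx -16.928$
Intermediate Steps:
$k{\left(B \right)} = 10 + 5 \sqrt{15 + B}$ ($k{\left(B \right)} = 10 + 5 \sqrt{B + 15} = 10 + 5 \sqrt{15 + B}$)
$f{\left(W \right)} = 150 - W^{2} + 160 W$ ($f{\left(W \right)} = 3 - \left(\left(W^{2} - 160 W\right) - 147\right) = 3 - \left(-147 + W^{2} - 160 W\right) = 3 + \left(147 - W^{2} + 160 W\right) = 150 - W^{2} + 160 W$)
$\frac{f{\left(k{\left(-3 \right)} \right)}}{G{\left(-223 \right)}} = \frac{150 - \left(10 + 5 \sqrt{15 - 3}\right)^{2} + 160 \left(10 + 5 \sqrt{15 - 3}\right)}{-223} = \left(150 - \left(10 + 5 \sqrt{12}\right)^{2} + 160 \left(10 + 5 \sqrt{12}\right)\right) \left(- \frac{1}{223}\right) = \left(150 - \left(10 + 5 \cdot 2 \sqrt{3}\right)^{2} + 160 \left(10 + 5 \cdot 2 \sqrt{3}\right)\right) \left(- \frac{1}{223}\right) = \left(150 - \left(10 + 10 \sqrt{3}\right)^{2} + 160 \left(10 + 10 \sqrt{3}\right)\right) \left(- \frac{1}{223}\right) = \left(150 - \left(10 + 10 \sqrt{3}\right)^{2} + \left(1600 + 1600 \sqrt{3}\right)\right) \left(- \frac{1}{223}\right) = \left(1750 - \left(10 + 10 \sqrt{3}\right)^{2} + 1600 \sqrt{3}\right) \left(- \frac{1}{223}\right) = - \frac{1750}{223} - \frac{1600 \sqrt{3}}{223} + \frac{\left(10 + 10 \sqrt{3}\right)^{2}}{223}$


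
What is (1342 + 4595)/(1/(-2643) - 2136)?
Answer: -15691491/5645449 ≈ -2.7795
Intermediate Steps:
(1342 + 4595)/(1/(-2643) - 2136) = 5937/(-1/2643 - 2136) = 5937/(-5645449/2643) = 5937*(-2643/5645449) = -15691491/5645449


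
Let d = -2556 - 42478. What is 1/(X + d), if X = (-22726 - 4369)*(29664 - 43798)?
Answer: 1/382915696 ≈ 2.6115e-9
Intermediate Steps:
X = 382960730 (X = -27095*(-14134) = 382960730)
d = -45034
1/(X + d) = 1/(382960730 - 45034) = 1/382915696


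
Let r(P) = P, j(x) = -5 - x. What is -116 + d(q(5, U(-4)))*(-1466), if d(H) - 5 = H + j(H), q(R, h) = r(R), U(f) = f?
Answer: -116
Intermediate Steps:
q(R, h) = R
d(H) = 0 (d(H) = 5 + (H + (-5 - H)) = 5 - 5 = 0)
-116 + d(q(5, U(-4)))*(-1466) = -116 + 0*(-1466) = -116 + 0 = -116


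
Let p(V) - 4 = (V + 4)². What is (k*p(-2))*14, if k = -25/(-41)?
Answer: 2800/41 ≈ 68.293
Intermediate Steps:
p(V) = 4 + (4 + V)² (p(V) = 4 + (V + 4)² = 4 + (4 + V)²)
k = 25/41 (k = -25*(-1/41) = 25/41 ≈ 0.60976)
(k*p(-2))*14 = (25*(4 + (4 - 2)²)/41)*14 = (25*(4 + 2²)/41)*14 = (25*(4 + 4)/41)*14 = ((25/41)*8)*14 = (200/41)*14 = 2800/41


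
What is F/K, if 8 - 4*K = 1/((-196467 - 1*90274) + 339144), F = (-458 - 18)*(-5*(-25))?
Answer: -1781702000/59889 ≈ -29750.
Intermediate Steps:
F = -59500 (F = -476*125 = -59500)
K = 419223/209612 (K = 2 - 1/(4*((-196467 - 1*90274) + 339144)) = 2 - 1/(4*((-196467 - 90274) + 339144)) = 2 - 1/(4*(-286741 + 339144)) = 2 - ¼/52403 = 2 - ¼*1/52403 = 2 - 1/209612 = 419223/209612 ≈ 2.0000)
F/K = -59500/419223/209612 = -59500*209612/419223 = -1781702000/59889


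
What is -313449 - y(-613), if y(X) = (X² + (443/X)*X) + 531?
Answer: -690192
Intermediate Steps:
y(X) = 974 + X² (y(X) = (X² + 443) + 531 = (443 + X²) + 531 = 974 + X²)
-313449 - y(-613) = -313449 - (974 + (-613)²) = -313449 - (974 + 375769) = -313449 - 1*376743 = -313449 - 376743 = -690192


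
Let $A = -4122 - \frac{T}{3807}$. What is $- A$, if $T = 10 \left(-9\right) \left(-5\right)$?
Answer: $\frac{1743656}{423} \approx 4122.1$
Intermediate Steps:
$T = 450$ ($T = \left(-90\right) \left(-5\right) = 450$)
$A = - \frac{1743656}{423}$ ($A = -4122 - \frac{450}{3807} = -4122 - 450 \cdot \frac{1}{3807} = -4122 - \frac{50}{423} = - \frac{1743656}{423} \approx -4122.1$)
$- A = \left(-1\right) \left(- \frac{1743656}{423}\right) = \frac{1743656}{423}$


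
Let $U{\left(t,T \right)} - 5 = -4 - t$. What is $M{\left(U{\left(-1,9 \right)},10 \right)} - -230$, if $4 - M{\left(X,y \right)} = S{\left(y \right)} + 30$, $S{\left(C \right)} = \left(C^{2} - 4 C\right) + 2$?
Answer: $142$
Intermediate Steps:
$S{\left(C \right)} = 2 + C^{2} - 4 C$
$U{\left(t,T \right)} = 1 - t$ ($U{\left(t,T \right)} = 5 - \left(4 + t\right) = 1 - t$)
$M{\left(X,y \right)} = -28 - y^{2} + 4 y$ ($M{\left(X,y \right)} = 4 - \left(\left(2 + y^{2} - 4 y\right) + 30\right) = 4 - \left(32 + y^{2} - 4 y\right) = -28 - y^{2} + 4 y$)
$M{\left(U{\left(-1,9 \right)},10 \right)} - -230 = \left(-28 - 10^{2} + 4 \cdot 10\right) - -230 = \left(-28 - 100 + 40\right) + 230 = -88 + 230 = 142$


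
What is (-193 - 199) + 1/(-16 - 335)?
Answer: -137593/351 ≈ -392.00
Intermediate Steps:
(-193 - 199) + 1/(-16 - 335) = -392 + 1/(-351) = -392 - 1/351 = -137593/351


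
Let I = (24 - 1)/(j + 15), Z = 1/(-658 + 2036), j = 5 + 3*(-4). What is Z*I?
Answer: 23/11024 ≈ 0.0020864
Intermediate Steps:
j = -7 (j = 5 - 12 = -7)
Z = 1/1378 ≈ 0.00072569
I = 23/8 (I = (24 - 1)/(-7 + 15) = 23/8 ≈ 2.8750)
Z*I = (1/1378)*(23/8) = 23/11024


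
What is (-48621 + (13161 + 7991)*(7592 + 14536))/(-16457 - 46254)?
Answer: -468002835/62711 ≈ -7462.9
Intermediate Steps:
(-48621 + (13161 + 7991)*(7592 + 14536))/(-16457 - 46254) = (-48621 + 21152*22128)/(-62711) = (-48621 + 468051456)*(-1/62711) = 468002835*(-1/62711) = -468002835/62711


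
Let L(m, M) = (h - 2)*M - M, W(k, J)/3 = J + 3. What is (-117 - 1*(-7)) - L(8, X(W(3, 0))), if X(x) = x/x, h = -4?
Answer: -103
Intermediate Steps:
W(k, J) = 9 + 3*J (W(k, J) = 3*(J + 3) = 3*(3 + J) = 9 + 3*J)
X(x) = 1
L(m, M) = -7*M (L(m, M) = (-4 - 2)*M - M = -6*M - M = -7*M)
(-117 - 1*(-7)) - L(8, X(W(3, 0))) = (-117 - 1*(-7)) - (-7) = (-117 + 7) - 1*(-7) = -110 + 7 = -103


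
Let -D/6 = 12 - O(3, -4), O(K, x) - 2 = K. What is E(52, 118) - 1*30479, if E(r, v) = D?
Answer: -30521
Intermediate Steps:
O(K, x) = 2 + K
D = -42 (D = -6*(12 - (2 + 3)) = -6*(12 - 1*5) = -6*(12 - 5) = -6*7 = -42)
E(r, v) = -42
E(52, 118) - 1*30479 = -42 - 1*30479 = -42 - 30479 = -30521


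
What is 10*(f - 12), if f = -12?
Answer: -240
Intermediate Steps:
10*(f - 12) = 10*(-12 - 12) = 10*(-24) = -240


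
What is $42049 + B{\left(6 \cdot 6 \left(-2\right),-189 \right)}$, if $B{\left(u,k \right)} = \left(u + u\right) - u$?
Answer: $41977$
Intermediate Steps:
$B{\left(u,k \right)} = u$ ($B{\left(u,k \right)} = 2 u - u = u$)
$42049 + B{\left(6 \cdot 6 \left(-2\right),-189 \right)} = 42049 + 6 \cdot 6 \left(-2\right) = 42049 + 36 \left(-2\right) = 42049 - 72 = 41977$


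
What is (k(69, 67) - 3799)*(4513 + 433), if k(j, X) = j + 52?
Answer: -18191388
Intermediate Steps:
k(j, X) = 52 + j
(k(69, 67) - 3799)*(4513 + 433) = ((52 + 69) - 3799)*(4513 + 433) = (121 - 3799)*4946 = -3678*4946 = -18191388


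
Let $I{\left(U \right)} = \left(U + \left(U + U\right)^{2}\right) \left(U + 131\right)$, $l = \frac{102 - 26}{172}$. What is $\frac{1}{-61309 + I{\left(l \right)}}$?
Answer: $- \frac{79507}{4861715491} \approx -1.6354 \cdot 10^{-5}$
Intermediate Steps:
$l = \frac{19}{43}$ ($l = \left(102 - 26\right) \frac{1}{172} = 76 \cdot \frac{1}{172} = \frac{19}{43} \approx 0.44186$)
$I{\left(U \right)} = \left(131 + U\right) \left(U + 4 U^{2}\right)$ ($I{\left(U \right)} = \left(U + \left(2 U\right)^{2}\right) \left(131 + U\right) = \left(U + 4 U^{2}\right) \left(131 + U\right) = \left(131 + U\right) \left(U + 4 U^{2}\right)$)
$\frac{1}{-61309 + I{\left(l \right)}} = \frac{1}{-61309 + \frac{19 \left(131 + 4 \left(\frac{19}{43}\right)^{2} + 525 \cdot \frac{19}{43}\right)}{43}} = \frac{1}{-61309 + \frac{19 \left(131 + 4 \cdot \frac{361}{1849} + \frac{9975}{43}\right)}{43}} = \frac{1}{-61309 + \frac{19 \left(131 + \frac{1444}{1849} + \frac{9975}{43}\right)}{43}} = \frac{1}{-61309 + \frac{19}{43} \cdot \frac{672588}{1849}} = \frac{1}{-61309 + \frac{12779172}{79507}} = \frac{1}{- \frac{4861715491}{79507}} = - \frac{79507}{4861715491}$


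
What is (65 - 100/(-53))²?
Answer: 12567025/2809 ≈ 4473.8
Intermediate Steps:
(65 - 100/(-53))² = (65 - 100*(-1/53))² = (65 + 100/53)² = (3545/53)² = 12567025/2809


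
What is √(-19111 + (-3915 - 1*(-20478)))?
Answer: 14*I*√13 ≈ 50.478*I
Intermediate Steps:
√(-19111 + (-3915 - 1*(-20478))) = √(-19111 + (-3915 + 20478)) = √(-19111 + 16563) = √(-2548) = 14*I*√13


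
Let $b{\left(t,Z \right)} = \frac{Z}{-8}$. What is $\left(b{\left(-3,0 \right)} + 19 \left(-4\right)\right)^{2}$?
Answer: $5776$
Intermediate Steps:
$b{\left(t,Z \right)} = - \frac{Z}{8}$ ($b{\left(t,Z \right)} = Z \left(- \frac{1}{8}\right) = - \frac{Z}{8}$)
$\left(b{\left(-3,0 \right)} + 19 \left(-4\right)\right)^{2} = \left(\left(- \frac{1}{8}\right) 0 + 19 \left(-4\right)\right)^{2} = \left(0 - 76\right)^{2} = \left(-76\right)^{2} = 5776$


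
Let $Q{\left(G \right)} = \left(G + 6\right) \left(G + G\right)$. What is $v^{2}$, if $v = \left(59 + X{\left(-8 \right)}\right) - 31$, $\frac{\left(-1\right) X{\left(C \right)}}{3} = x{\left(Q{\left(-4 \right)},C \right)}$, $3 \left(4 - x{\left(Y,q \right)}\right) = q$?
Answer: $64$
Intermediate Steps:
$Q{\left(G \right)} = 2 G \left(6 + G\right)$ ($Q{\left(G \right)} = \left(6 + G\right) 2 G = 2 G \left(6 + G\right)$)
$x{\left(Y,q \right)} = 4 - \frac{q}{3}$
$X{\left(C \right)} = -12 + C$ ($X{\left(C \right)} = - 3 \left(4 - \frac{C}{3}\right) = -12 + C$)
$v = 8$ ($v = \left(59 - 20\right) - 31 = 39 - 31 = 8$)
$v^{2} = 8^{2} = 64$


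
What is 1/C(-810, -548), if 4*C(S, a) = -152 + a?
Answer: -1/175 ≈ -0.0057143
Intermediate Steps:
C(S, a) = -38 + a/4 (C(S, a) = (-152 + a)/4 = -38 + a/4)
1/C(-810, -548) = 1/(-38 + (1/4)*(-548)) = 1/(-38 - 137) = 1/(-175) = -1/175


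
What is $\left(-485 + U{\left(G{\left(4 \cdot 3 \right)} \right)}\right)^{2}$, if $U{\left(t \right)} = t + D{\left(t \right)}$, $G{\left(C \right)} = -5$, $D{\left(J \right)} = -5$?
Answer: $245025$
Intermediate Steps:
$U{\left(t \right)} = -5 + t$ ($U{\left(t \right)} = t - 5 = -5 + t$)
$\left(-485 + U{\left(G{\left(4 \cdot 3 \right)} \right)}\right)^{2} = \left(-485 - 10\right)^{2} = \left(-495\right)^{2} = 245025$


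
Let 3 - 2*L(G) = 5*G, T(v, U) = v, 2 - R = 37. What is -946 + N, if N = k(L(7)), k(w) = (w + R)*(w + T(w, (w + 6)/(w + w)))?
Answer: 686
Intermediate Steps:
R = -35 (R = 2 - 1*37 = 2 - 37 = -35)
L(G) = 3/2 - 5*G/2
k(w) = 2*w*(-35 + w) (k(w) = (w - 35)*(w + w) = (-35 + w)*(2*w) = 2*w*(-35 + w))
N = 1632 (N = 2*(3/2 - 5/2*7)*(-35 + (3/2 - 5/2*7)) = 2*(3/2 - 35/2)*(-35 + (3/2 - 35/2)) = 2*(-16)*(-35 - 16) = 2*(-16)*(-51) = 1632)
-946 + N = -946 + 1632 = 686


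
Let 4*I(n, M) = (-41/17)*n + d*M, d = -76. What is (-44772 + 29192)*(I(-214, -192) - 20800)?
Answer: 4508703990/17 ≈ 2.6522e+8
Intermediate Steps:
I(n, M) = -19*M - 41*n/68 (I(n, M) = ((-41/17)*n - 76*M)/4 = ((-41*1/17)*n - 76*M)/4 = (-41*n/17 - 76*M)/4 = (-76*M - 41*n/17)/4 = -19*M - 41*n/68)
(-44772 + 29192)*(I(-214, -192) - 20800) = (-44772 + 29192)*((-19*(-192) - 41/68*(-214)) - 20800) = -15580*((3648 + 4387/34) - 20800) = -15580*(128419/34 - 20800) = -15580*(-578781/34) = 4508703990/17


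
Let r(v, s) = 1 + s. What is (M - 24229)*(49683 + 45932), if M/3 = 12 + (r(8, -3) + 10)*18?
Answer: -2271908015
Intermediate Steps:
M = 468 (M = 3*(12 + ((1 - 3) + 10)*18) = 3*(12 + (-2 + 10)*18) = 3*(12 + 8*18) = 3*(12 + 144) = 3*156 = 468)
(M - 24229)*(49683 + 45932) = (468 - 24229)*(49683 + 45932) = -23761*95615 = -2271908015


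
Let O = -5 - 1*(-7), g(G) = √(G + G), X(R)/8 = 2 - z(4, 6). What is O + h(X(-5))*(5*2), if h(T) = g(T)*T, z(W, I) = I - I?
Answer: 2 + 640*√2 ≈ 907.10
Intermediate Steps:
z(W, I) = 0
X(R) = 16 (X(R) = 8*(2 - 1*0) = 8*(2 + 0) = 8*2 = 16)
g(G) = √2*√G (g(G) = √(2*G) = √2*√G)
O = 2 (O = -5 + 7 = 2)
h(T) = √2*T^(3/2) (h(T) = (√2*√T)*T = √2*T^(3/2))
O + h(X(-5))*(5*2) = 2 + (√2*16^(3/2))*(5*2) = 2 + (√2*64)*10 = 2 + (64*√2)*10 = 2 + 640*√2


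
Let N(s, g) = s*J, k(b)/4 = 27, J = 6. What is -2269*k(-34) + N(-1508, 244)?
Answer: -254100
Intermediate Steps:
k(b) = 108 (k(b) = 4*27 = 108)
N(s, g) = 6*s (N(s, g) = s*6 = 6*s)
-2269*k(-34) + N(-1508, 244) = -2269*108 + 6*(-1508) = -245052 - 9048 = -254100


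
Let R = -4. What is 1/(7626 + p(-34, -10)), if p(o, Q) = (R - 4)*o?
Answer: 1/7898 ≈ 0.00012661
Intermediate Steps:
p(o, Q) = -8*o (p(o, Q) = (-4 - 4)*o = -8*o)
1/(7626 + p(-34, -10)) = 1/(7626 - 8*(-34)) = 1/(7626 + 272) = 1/7898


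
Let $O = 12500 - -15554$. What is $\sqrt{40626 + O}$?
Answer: $2 \sqrt{17170} \approx 262.07$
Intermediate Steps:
$O = 28054$ ($O = 12500 + 15554 = 28054$)
$\sqrt{40626 + O} = \sqrt{40626 + 28054} = \sqrt{68680} = 2 \sqrt{17170}$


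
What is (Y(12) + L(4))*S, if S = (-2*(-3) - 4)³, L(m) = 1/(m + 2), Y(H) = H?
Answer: 292/3 ≈ 97.333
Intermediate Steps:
L(m) = 1/(2 + m)
S = 8 (S = (6 - 4)³ = 2³ = 8)
(Y(12) + L(4))*S = (12 + 1/(2 + 4))*8 = (12 + 1/6)*8 = (12 + ⅙)*8 = (73/6)*8 = 292/3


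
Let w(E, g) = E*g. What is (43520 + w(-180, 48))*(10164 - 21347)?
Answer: -390063040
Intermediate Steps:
(43520 + w(-180, 48))*(10164 - 21347) = (43520 - 180*48)*(10164 - 21347) = (43520 - 8640)*(-11183) = 34880*(-11183) = -390063040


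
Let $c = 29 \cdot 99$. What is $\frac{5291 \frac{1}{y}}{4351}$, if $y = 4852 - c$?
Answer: $\frac{5291}{8619331} \approx 0.00061385$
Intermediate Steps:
$c = 2871$
$y = 1981$ ($y = 4852 - 2871 = 1981$)
$\frac{5291 \frac{1}{y}}{4351} = \frac{5291 \cdot \frac{1}{1981}}{4351} = 5291 \cdot \frac{1}{1981} \cdot \frac{1}{4351} = \frac{5291}{1981} \cdot \frac{1}{4351} = \frac{5291}{8619331}$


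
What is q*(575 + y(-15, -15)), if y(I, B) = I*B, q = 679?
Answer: 543200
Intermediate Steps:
y(I, B) = B*I
q*(575 + y(-15, -15)) = 679*(575 - 15*(-15)) = 679*(575 + 225) = 679*800 = 543200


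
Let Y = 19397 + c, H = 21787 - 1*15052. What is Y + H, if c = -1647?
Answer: 24485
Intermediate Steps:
H = 6735 (H = 21787 - 15052 = 6735)
Y = 17750 (Y = 19397 - 1647 = 17750)
Y + H = 17750 + 6735 = 24485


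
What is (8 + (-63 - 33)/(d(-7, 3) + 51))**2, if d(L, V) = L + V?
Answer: 78400/2209 ≈ 35.491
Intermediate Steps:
(8 + (-63 - 33)/(d(-7, 3) + 51))**2 = (8 + (-63 - 33)/((-7 + 3) + 51))**2 = (8 - 96/(-4 + 51))**2 = (8 - 96/47)**2 = (280/47)**2 = 78400/2209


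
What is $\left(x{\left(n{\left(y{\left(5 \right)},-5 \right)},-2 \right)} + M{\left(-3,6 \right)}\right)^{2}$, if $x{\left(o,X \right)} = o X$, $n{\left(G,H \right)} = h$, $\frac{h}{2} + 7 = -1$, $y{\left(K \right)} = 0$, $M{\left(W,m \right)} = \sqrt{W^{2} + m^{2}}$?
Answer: $1069 + 192 \sqrt{5} \approx 1498.3$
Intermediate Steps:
$h = -16$ ($h = -14 + 2 \left(-1\right) = -14 - 2 = -16$)
$n{\left(G,H \right)} = -16$
$x{\left(o,X \right)} = X o$
$\left(x{\left(n{\left(y{\left(5 \right)},-5 \right)},-2 \right)} + M{\left(-3,6 \right)}\right)^{2} = \left(\left(-2\right) \left(-16\right) + \sqrt{\left(-3\right)^{2} + 6^{2}}\right)^{2} = \left(32 + \sqrt{9 + 36}\right)^{2} = \left(32 + \sqrt{45}\right)^{2} = \left(32 + 3 \sqrt{5}\right)^{2}$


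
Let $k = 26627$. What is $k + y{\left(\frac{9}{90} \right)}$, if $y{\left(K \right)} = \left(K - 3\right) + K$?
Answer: $\frac{133121}{5} \approx 26624.0$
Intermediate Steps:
$y{\left(K \right)} = -3 + 2 K$ ($y{\left(K \right)} = \left(-3 + K\right) + K = -3 + 2 K$)
$k + y{\left(\frac{9}{90} \right)} = 26627 - \left(3 - 2 \cdot \frac{9}{90}\right) = 26627 - \left(3 - 2 \cdot 9 \cdot \frac{1}{90}\right) = 26627 + \left(-3 + 2 \cdot \frac{1}{10}\right) = 26627 + \left(-3 + \frac{1}{5}\right) = 26627 - \frac{14}{5} = \frac{133121}{5}$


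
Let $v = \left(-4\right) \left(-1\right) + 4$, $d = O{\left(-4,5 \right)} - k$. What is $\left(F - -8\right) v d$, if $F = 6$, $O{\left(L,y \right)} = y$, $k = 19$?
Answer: $-1568$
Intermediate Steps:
$d = -14$ ($d = 5 - 19 = -14$)
$v = 8$ ($v = 4 + 4 = 8$)
$\left(F - -8\right) v d = \left(6 - -8\right) 8 \left(-14\right) = \left(6 + 8\right) 8 \left(-14\right) = 14 \cdot 8 \left(-14\right) = 112 \left(-14\right) = -1568$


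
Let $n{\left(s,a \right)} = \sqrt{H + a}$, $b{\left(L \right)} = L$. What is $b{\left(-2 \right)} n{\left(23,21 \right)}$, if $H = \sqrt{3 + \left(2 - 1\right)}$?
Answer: $- 2 \sqrt{23} \approx -9.5917$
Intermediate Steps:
$H = 2$ ($H = \sqrt{3 + 1} = \sqrt{4} = 2$)
$n{\left(s,a \right)} = \sqrt{2 + a}$
$b{\left(-2 \right)} n{\left(23,21 \right)} = - 2 \sqrt{2 + 21} = - 2 \sqrt{23}$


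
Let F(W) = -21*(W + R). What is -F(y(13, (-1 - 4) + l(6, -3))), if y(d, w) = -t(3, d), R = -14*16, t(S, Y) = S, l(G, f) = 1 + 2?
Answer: -4767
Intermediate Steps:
l(G, f) = 3
R = -224
y(d, w) = -3 (y(d, w) = -1*3 = -3)
F(W) = 4704 - 21*W (F(W) = -21*(W - 224) = -21*(-224 + W) = 4704 - 21*W)
-F(y(13, (-1 - 4) + l(6, -3))) = -(4704 - 21*(-3)) = -(4704 + 63) = -1*4767 = -4767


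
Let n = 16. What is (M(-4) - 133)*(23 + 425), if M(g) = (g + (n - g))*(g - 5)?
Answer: -124096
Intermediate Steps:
M(g) = -80 + 16*g (M(g) = (g + (16 - g))*(g - 5) = 16*(-5 + g) = -80 + 16*g)
(M(-4) - 133)*(23 + 425) = ((-80 + 16*(-4)) - 133)*(23 + 425) = ((-80 - 64) - 133)*448 = (-144 - 133)*448 = -277*448 = -124096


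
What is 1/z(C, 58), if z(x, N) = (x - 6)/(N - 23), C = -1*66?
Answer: -35/72 ≈ -0.48611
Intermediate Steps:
C = -66
z(x, N) = (-6 + x)/(-23 + N)
1/z(C, 58) = 1/((-6 - 66)/(-23 + 58)) = 1/(-72/35) = -35/72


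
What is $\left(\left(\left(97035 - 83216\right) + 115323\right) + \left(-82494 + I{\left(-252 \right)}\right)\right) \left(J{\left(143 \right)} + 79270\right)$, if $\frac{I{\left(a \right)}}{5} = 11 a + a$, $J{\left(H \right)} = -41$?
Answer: $2497931912$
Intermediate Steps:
$I{\left(a \right)} = 60 a$ ($I{\left(a \right)} = 5 \left(11 a + a\right) = 5 \cdot 12 a = 60 a$)
$\left(\left(\left(97035 - 83216\right) + 115323\right) + \left(-82494 + I{\left(-252 \right)}\right)\right) \left(J{\left(143 \right)} + 79270\right) = \left(\left(\left(97035 - 83216\right) + 115323\right) + \left(-82494 + 60 \left(-252\right)\right)\right) \left(-41 + 79270\right) = \left(\left(13819 + 115323\right) - 97614\right) 79229 = \left(129142 - 97614\right) 79229 = 31528 \cdot 79229 = 2497931912$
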